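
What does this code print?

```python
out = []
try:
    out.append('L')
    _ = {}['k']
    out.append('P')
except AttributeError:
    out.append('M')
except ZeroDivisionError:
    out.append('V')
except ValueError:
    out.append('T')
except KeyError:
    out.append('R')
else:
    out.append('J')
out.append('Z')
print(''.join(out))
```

Execution trace: 'L' (try body) → 'R' (except KeyError) → 'Z' (after the try/except). Output: LRZ

Answer: LRZ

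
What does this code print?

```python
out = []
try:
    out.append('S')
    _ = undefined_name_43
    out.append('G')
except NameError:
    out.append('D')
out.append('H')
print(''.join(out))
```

Execution trace: 'S' (try body) → 'D' (except NameError) → 'H' (after the try/except). Output: SDH

Answer: SDH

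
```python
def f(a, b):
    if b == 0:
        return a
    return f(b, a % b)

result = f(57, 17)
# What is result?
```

f(57, 17) -> f(17, 6) -> f(6, 5) -> f(5, 1) -> f(1, 0) -> 1

Answer: 1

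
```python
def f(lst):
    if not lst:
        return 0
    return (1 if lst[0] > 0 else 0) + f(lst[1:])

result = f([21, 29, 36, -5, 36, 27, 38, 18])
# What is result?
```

Count of positive elements in [21, 29, 36, -5, 36, 27, 38, 18] = 7

Answer: 7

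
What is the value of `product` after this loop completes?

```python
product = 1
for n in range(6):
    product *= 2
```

2^6 = 64
`product` takes the values: 1 → 2 → 4 → 8 → 16 → 32 → 64

Answer: 64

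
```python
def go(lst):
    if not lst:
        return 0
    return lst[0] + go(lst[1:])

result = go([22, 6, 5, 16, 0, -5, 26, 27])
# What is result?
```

22 + 6 + 5 + 16 + 0 + (-5) + 26 + 27 + 0 = 97

Answer: 97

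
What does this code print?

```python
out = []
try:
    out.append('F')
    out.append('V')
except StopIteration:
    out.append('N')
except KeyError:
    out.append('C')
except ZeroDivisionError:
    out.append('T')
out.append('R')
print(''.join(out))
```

Execution trace: 'F' (try body) → 'V' (try body, no exception) → 'R' (after the try/except). Output: FVR

Answer: FVR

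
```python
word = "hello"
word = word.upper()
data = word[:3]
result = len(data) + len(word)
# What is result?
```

Trace:
`word = "hello"` → word = 'hello'
`word = word.upper()` → word = 'HELLO'
`data = word[:3]` → data = 'HEL'
`result = len(data) + len(word)` → result = 8
So result = 8

Answer: 8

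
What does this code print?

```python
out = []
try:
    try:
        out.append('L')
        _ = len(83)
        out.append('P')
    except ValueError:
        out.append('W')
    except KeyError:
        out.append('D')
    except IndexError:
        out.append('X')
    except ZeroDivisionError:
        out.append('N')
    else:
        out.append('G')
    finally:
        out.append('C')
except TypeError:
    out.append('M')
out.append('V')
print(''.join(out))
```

Execution trace: 'L' (try body) → 'C' (finally) → 'M' (outer except TypeError) → 'V' (after the try/except). Output: LCMV

Answer: LCMV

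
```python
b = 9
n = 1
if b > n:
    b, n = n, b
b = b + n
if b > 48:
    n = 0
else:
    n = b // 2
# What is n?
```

Trace:
`b = 9` → b = 9
`n = 1` → n = 1
`if b > n: ...` → b > n is True → b = 1; n = 9
`b = b + n` → b = 10
`if b > 48: ...` → b > 48 is False, take else branch → n = 5
So n = 5

Answer: 5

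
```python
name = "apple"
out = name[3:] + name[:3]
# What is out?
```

Trace:
`name = "apple"` → name = 'apple'
`out = name[3:] + name[:3]` → out = 'leapp'
So out = 'leapp'

Answer: 'leapp'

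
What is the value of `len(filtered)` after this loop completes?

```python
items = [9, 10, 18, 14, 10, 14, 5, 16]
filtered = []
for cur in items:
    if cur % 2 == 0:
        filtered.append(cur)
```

Count even numbers in [9, 10, 18, 14, 10, 14, 5, 16]
`filtered` takes the values: [] → [10] → [10, 18] → [10, 18, 14] → [10, 18, 14, 10] → [10, 18, 14, 10, 14] → [10, 18, 14, 10, 14, 16]
So `len(filtered)` = 6

Answer: 6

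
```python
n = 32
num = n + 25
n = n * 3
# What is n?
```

Trace:
`n = 32` → n = 32
`num = n + 25` → num = 57
`n = n * 3` → n = 96
So n = 96

Answer: 96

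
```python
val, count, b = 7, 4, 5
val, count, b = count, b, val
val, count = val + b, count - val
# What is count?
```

Trace:
`val, count, b = 7, 4, 5` → val = 7; count = 4; b = 5
`val, count, b = count, b, val` → val = 4; count = 5; b = 7
`val, count = val + b, count - val` → val = 11; count = 1
So count = 1

Answer: 1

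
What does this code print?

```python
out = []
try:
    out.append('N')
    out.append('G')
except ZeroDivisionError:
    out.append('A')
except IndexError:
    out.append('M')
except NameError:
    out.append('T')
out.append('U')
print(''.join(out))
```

Execution trace: 'N' (try body) → 'G' (try body, no exception) → 'U' (after the try/except). Output: NGU

Answer: NGU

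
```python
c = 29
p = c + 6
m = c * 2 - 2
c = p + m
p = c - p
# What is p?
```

Trace:
`c = 29` → c = 29
`p = c + 6` → p = 35
`m = c * 2 - 2` → m = 56
`c = p + m` → c = 91
`p = c - p` → p = 56
So p = 56

Answer: 56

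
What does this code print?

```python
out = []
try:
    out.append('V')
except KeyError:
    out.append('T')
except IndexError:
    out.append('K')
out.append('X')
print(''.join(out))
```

Execution trace: 'V' (try body, no exception) → 'X' (after the try/except). Output: VX

Answer: VX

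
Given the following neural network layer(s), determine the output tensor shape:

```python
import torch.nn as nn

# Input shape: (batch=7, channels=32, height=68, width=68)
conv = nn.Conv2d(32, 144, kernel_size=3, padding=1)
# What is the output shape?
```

Input: (7, 32, 68, 68) -> Output: (7, 144, 68, 68)

Answer: (7, 144, 68, 68)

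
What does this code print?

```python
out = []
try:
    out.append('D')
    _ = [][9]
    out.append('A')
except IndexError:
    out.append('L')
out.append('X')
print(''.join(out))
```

Execution trace: 'D' (try body) → 'L' (except IndexError) → 'X' (after the try/except). Output: DLX

Answer: DLX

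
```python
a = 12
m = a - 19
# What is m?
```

Trace:
`a = 12` → a = 12
`m = a - 19` → m = -7
So m = -7

Answer: -7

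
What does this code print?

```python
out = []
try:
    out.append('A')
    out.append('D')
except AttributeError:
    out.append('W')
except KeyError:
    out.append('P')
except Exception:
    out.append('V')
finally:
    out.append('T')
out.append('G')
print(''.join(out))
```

Execution trace: 'A' (try body) → 'D' (try body, no exception) → 'T' (finally) → 'G' (after the try/except). Output: ADTG

Answer: ADTG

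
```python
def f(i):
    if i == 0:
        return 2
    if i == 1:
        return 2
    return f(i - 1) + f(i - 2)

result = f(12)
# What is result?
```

Build up from base cases: f(0)=2, f(1)=2, f(2)=4, f(3)=6, f(4)=10, f(5)=16, f(6)=26, ..., f(12)=466

Answer: 466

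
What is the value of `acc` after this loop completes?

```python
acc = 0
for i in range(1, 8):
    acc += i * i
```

Sum of squares 1² to 7² = 140
`acc` takes the values: 0 → 1 → 5 → 14 → 30 → 55 → 91 → 140

Answer: 140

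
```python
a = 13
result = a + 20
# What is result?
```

Trace:
`a = 13` → a = 13
`result = a + 20` → result = 33
So result = 33

Answer: 33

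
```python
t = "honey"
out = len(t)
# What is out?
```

Trace:
`t = "honey"` → t = 'honey'
`out = len(t)` → out = 5
So out = 5

Answer: 5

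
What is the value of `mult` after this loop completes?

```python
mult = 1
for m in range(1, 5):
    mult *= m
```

4! = 24
`mult` takes the values: 1 → 2 → 6 → 24

Answer: 24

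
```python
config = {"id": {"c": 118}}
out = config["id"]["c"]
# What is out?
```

Trace:
`config = {"id": {"c": 118}}` → config = {'id': {'c': 118}}
`out = config["id"]["c"]` → out = 118
So out = 118

Answer: 118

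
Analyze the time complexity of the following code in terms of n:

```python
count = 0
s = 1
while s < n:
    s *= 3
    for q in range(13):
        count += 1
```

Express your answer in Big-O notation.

Each loop level contributes: log n × 1. Multiplying the contributions gives O(log n).

Answer: O(log n)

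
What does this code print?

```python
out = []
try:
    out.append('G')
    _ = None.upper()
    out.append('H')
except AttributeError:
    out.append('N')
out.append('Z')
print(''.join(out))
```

Execution trace: 'G' (try body) → 'N' (except AttributeError) → 'Z' (after the try/except). Output: GNZ

Answer: GNZ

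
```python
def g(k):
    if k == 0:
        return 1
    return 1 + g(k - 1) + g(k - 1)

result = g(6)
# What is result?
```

g(k) = 1 + 2·g(k-1), g(0)=1. Closed form: (1+1)·2^6 - 1 = 127.

Answer: 127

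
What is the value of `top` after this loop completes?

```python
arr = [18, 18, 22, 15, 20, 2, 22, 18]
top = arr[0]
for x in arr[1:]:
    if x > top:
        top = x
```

Maximum of [18, 18, 22, 15, 20, 2, 22, 18]
`top` takes the values: 18 → 22

Answer: 22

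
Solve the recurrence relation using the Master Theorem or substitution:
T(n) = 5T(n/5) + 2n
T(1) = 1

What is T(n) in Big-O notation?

By Master Theorem: a=5, b=5, f(n)=2n. Since log_5(5) = 1 and f(n) = Θ(n^1), Case 2 applies. T(n) = O(n log n).

Answer: O(n log n)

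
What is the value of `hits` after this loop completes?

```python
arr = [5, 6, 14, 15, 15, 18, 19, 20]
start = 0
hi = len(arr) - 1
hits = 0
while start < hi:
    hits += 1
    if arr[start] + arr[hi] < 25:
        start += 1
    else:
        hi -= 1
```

Steps to find pair summing to 25
`hits` takes the values: 0 → 1 → 2 → 3 → 4 → 5 → 6 → 7

Answer: 7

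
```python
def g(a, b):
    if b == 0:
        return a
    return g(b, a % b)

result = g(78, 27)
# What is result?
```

g(78, 27) -> g(27, 24) -> g(24, 3) -> g(3, 0) -> 3

Answer: 3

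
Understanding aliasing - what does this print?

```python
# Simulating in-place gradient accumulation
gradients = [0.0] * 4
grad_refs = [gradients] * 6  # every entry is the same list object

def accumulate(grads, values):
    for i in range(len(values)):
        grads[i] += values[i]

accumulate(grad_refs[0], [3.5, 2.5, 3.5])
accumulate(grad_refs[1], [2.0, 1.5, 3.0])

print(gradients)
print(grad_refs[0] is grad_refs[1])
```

Key concept: gradient accumulation aliasing.
Step by step:
`gradients = [0.0] * 4` → gradients = [0.0, 0.0, 0.0, 0.0]
`grad_refs = [gradients] * 6` → grad_refs = [[0.0, 0.0, 0.0, 0.0], [0.0, 0.0, 0.0, 0.0], [0.0, 0.0, 0.0, 0.0], [0.0, 0.0, 0.0, 0.0], [0.0, 0.0, 0.0, 0.0], [0.0, 0.0, 0.0, 0.0]]
`accumulate(grad_refs[0], [3.5, 2.5, 3.5])` → gradients = [3.5, 2.5, 3.5, 0.0]; grad_refs = [[3.5, 2.5, 3.5, 0.0], [3.5, 2.5, 3.5, 0.0], [3.5, 2.5, 3.5, 0.0], [3.5, 2.5, 3.5, 0.0], [3.5, 2.5, 3.5, 0.0], [3.5, 2.5, 3.5, 0.0]]
`accumulate(grad_refs[1], [2.0, 1.5, 3.0])` → gradients = [5.5, 4.0, 6.5, 0.0]; grad_refs = [[5.5, 4.0, 6.5, 0.0], [5.5, 4.0, 6.5, 0.0], [5.5, 4.0, 6.5, 0.0], [5.5, 4.0, 6.5, 0.0], [5.5, 4.0, 6.5, 0.0], [5.5, 4.0, 6.5, 0.0]]
`print(gradients)` → prints [5.5, 4.0, 6.5, 0.0]
`print(grad_refs[0] is grad_refs[1])` → prints True

Answer:
[5.5, 4.0, 6.5, 0.0]
True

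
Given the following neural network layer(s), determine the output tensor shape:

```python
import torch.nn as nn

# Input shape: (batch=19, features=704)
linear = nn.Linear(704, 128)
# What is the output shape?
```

Input: (19, 704) -> Output: (19, 128)

Answer: (19, 128)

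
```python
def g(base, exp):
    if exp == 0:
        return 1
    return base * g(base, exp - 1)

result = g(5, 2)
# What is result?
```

g(5, 2) = 5 * 5 = 25

Answer: 25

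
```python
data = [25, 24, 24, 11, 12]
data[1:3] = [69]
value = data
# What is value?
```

Trace:
`data = [25, 24, 24, 11, 12]` → data = [25, 24, 24, 11, 12]
`data[1:3] = [69]` → data = [25, 69, 11, 12]
`value = data` → value = [25, 69, 11, 12]
So value = [25, 69, 11, 12]

Answer: [25, 69, 11, 12]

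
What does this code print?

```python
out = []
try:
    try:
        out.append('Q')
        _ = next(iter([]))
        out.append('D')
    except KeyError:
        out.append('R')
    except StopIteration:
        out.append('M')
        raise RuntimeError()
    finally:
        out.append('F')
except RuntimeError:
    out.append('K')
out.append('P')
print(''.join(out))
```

Execution trace: 'Q' (try body) → 'M' (except StopIteration) → 'F' (finally) → 'K' (outer except RuntimeError) → 'P' (after the try/except). Output: QMFKP

Answer: QMFKP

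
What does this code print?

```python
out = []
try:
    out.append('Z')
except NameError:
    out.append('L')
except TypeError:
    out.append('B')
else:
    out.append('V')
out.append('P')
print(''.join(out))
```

Execution trace: 'Z' (try body, no exception) → 'V' (else) → 'P' (after the try/except). Output: ZVP

Answer: ZVP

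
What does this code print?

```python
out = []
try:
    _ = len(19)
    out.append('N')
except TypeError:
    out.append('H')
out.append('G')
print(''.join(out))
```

Execution trace: 'H' (except TypeError) → 'G' (after the try/except). Output: HG

Answer: HG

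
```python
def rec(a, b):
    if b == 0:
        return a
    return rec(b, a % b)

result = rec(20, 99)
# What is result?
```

rec(20, 99) -> rec(99, 20) -> rec(20, 19) -> rec(19, 1) -> rec(1, 0) -> 1

Answer: 1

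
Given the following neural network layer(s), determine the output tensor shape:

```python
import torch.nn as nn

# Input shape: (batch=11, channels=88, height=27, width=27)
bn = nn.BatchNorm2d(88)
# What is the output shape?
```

Input: (11, 88, 27, 27) -> Output: (11, 88, 27, 27)

Answer: (11, 88, 27, 27)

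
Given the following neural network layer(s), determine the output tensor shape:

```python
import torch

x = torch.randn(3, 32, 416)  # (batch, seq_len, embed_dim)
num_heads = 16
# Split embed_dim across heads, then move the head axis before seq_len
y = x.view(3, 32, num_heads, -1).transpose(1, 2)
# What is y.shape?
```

Input: (3, 32, 416) -> head_dim = 416 // 16 = 26; after view: (3, 32, 16, 26) -> after transpose(1, 2): (3, 16, 32, 26) -> Output: (3, 16, 32, 26)

Answer: (3, 16, 32, 26)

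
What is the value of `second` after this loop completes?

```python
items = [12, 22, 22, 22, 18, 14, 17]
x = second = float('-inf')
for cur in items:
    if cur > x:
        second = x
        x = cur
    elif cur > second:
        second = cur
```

Second largest (with repeats) in [12, 22, 22, 22, 18, 14, 17]
`second` takes the values: -inf → 12 → 22

Answer: 22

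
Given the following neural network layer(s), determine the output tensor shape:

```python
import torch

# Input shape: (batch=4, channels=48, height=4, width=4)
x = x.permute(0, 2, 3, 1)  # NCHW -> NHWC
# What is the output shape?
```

Input: (4, 48, 4, 4) -> Output: (4, 4, 4, 48)

Answer: (4, 4, 4, 48)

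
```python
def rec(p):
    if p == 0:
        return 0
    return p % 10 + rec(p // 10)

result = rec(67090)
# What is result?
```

Sum of digits of 67090: 0 + 9 + 0 + 7 + 6 = 22

Answer: 22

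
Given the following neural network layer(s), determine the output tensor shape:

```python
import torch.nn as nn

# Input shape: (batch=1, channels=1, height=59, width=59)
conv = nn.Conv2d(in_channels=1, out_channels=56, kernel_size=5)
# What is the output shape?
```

Input: (1, 1, 59, 59) -> Output: (1, 56, 55, 55)

Answer: (1, 56, 55, 55)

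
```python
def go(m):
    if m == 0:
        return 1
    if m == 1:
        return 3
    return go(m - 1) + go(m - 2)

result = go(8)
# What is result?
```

Build up from base cases: go(0)=1, go(1)=3, go(2)=4, go(3)=7, go(4)=11, go(5)=18, go(6)=29, ..., go(8)=76

Answer: 76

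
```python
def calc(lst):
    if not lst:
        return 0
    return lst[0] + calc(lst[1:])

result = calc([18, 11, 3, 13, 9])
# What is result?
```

18 + 11 + 3 + 13 + 9 + 0 = 54

Answer: 54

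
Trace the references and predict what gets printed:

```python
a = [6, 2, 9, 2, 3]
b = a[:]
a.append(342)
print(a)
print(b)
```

Key concept: slice [:] creates copy.
Step by step:
`a = [6, 2, 9, 2, 3]` → a = [6, 2, 9, 2, 3]
`b = a[:]` → b = [6, 2, 9, 2, 3]
`a.append(342)` → a = [6, 2, 9, 2, 3, 342]
`print(a)` → prints [6, 2, 9, 2, 3, 342]
`print(b)` → prints [6, 2, 9, 2, 3]

Answer:
[6, 2, 9, 2, 3, 342]
[6, 2, 9, 2, 3]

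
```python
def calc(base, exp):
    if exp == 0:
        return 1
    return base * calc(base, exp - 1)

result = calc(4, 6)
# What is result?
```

calc(4, 6) = 4 * 4 * 4 * 4 * 4 * 4 = 4096

Answer: 4096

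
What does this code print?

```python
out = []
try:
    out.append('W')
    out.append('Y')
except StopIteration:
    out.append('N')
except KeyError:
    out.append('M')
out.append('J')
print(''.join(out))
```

Execution trace: 'W' (try body) → 'Y' (try body, no exception) → 'J' (after the try/except). Output: WYJ

Answer: WYJ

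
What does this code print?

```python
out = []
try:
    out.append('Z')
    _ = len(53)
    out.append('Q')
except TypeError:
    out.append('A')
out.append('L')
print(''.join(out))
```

Execution trace: 'Z' (try body) → 'A' (except TypeError) → 'L' (after the try/except). Output: ZAL

Answer: ZAL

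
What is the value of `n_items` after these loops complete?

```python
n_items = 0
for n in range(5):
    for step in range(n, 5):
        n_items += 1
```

Upper triangle: 5 + 4 + ... + 1
`n_items` takes the values: 0 → 1 → 2 → 3 → 4 → 5 → 6 → 7 → 8 → 9 → 10 → 11 → 12 → 13 → 14 → 15

Answer: 15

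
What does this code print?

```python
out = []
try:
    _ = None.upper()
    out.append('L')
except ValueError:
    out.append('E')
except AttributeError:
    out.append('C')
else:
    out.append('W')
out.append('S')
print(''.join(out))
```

Execution trace: 'C' (except AttributeError) → 'S' (after the try/except). Output: CS

Answer: CS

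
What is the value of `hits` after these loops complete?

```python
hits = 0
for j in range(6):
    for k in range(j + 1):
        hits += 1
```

Triangle: 1 + 2 + ... + 6
`hits` takes the values: 0 → 1 → 2 → 3 → 4 → 5 → 6 → 7 → 8 → 9 → 10 → 11 → 12 → 13 → 14 → 15 → 16 → 17 → 18 → 19 → 20 → 21

Answer: 21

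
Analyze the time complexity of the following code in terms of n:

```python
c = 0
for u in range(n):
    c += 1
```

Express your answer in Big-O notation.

Each loop level contributes: n. Multiplying the contributions gives O(n).

Answer: O(n)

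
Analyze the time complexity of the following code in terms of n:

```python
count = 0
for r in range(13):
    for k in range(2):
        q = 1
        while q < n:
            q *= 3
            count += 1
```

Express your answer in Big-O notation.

Each loop level contributes: 1 × 1 × log n. Multiplying the contributions gives O(log n).

Answer: O(log n)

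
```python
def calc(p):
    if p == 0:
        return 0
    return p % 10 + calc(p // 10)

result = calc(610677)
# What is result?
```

Sum of digits of 610677: 7 + 7 + 6 + 0 + 1 + 6 = 27

Answer: 27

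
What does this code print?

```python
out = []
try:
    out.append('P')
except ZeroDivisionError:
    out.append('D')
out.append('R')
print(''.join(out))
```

Execution trace: 'P' (try body, no exception) → 'R' (after the try/except). Output: PR

Answer: PR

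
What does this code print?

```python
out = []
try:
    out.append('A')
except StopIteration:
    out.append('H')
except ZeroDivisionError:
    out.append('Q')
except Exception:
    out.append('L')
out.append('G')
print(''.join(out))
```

Execution trace: 'A' (try body, no exception) → 'G' (after the try/except). Output: AG

Answer: AG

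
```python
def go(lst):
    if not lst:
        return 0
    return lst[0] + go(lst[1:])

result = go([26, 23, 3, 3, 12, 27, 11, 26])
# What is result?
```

26 + 23 + 3 + 3 + 12 + 27 + 11 + 26 + 0 = 131

Answer: 131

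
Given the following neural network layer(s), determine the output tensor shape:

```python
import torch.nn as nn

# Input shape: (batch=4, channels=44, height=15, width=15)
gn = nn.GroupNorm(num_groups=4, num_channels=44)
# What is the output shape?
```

Input: (4, 44, 15, 15) -> Output: (4, 44, 15, 15)

Answer: (4, 44, 15, 15)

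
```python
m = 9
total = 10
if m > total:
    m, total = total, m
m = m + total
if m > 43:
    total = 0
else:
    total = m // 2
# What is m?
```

Trace:
`m = 9` → m = 9
`total = 10` → total = 10
`if m > total: ...` → m > total is False → no variable changes
`m = m + total` → m = 19
`if m > 43: ...` → m > 43 is False, take else branch → total = 9
So m = 19

Answer: 19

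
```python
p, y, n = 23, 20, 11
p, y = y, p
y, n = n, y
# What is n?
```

Trace:
`p, y, n = 23, 20, 11` → p = 23; y = 20; n = 11
`p, y = y, p` → p = 20; y = 23
`y, n = n, y` → y = 11; n = 23
So n = 23

Answer: 23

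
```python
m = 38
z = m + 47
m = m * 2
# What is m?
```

Trace:
`m = 38` → m = 38
`z = m + 47` → z = 85
`m = m * 2` → m = 76
So m = 76

Answer: 76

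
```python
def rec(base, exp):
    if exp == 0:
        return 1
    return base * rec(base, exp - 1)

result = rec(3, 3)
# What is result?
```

rec(3, 3) = 3 * 3 * 3 = 27

Answer: 27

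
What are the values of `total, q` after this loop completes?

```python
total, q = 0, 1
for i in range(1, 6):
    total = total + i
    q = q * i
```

Sum and factorial of 1 to 5
`total, q` takes the values: (0, 1) → (1, 1) → (3, 1) → (3, 2) → (6, 2) → (6, 6) → (10, 6) → (10, 24) → (15, 24) → (15, 120)

Answer: 15, 120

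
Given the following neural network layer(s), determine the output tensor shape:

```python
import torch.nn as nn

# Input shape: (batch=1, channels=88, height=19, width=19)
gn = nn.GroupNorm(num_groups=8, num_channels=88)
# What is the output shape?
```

Input: (1, 88, 19, 19) -> Output: (1, 88, 19, 19)

Answer: (1, 88, 19, 19)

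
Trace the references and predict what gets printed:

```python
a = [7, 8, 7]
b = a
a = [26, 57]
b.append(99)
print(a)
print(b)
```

Key concept: rebinding vs mutation: a is rebound to a new list, b still points at the original.
Step by step:
`a = [7, 8, 7]` → a = [7, 8, 7]
`b = a` → b = [7, 8, 7] (same object as a)
`a = [26, 57]` → a = [26, 57]
`b.append(99)` → b = [7, 8, 7, 99]
`print(a)` → prints [26, 57]
`print(b)` → prints [7, 8, 7, 99]

Answer:
[26, 57]
[7, 8, 7, 99]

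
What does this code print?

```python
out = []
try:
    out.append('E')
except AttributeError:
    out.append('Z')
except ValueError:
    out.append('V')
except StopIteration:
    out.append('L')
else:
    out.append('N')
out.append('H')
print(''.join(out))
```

Execution trace: 'E' (try body, no exception) → 'N' (else) → 'H' (after the try/except). Output: ENH

Answer: ENH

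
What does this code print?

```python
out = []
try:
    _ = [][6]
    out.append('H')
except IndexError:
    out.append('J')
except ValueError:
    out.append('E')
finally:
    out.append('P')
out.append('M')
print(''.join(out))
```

Execution trace: 'J' (except IndexError) → 'P' (finally) → 'M' (after the try/except). Output: JPM

Answer: JPM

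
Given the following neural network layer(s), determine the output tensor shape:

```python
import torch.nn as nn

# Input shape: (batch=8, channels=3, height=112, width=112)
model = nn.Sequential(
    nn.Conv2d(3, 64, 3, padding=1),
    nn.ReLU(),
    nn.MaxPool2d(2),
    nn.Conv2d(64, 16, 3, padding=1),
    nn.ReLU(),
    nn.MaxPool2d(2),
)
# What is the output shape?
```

Input: (8, 3, 112, 112) -> after first Conv2d: (8, 64, 112, 112) -> after first MaxPool2d: (8, 64, 56, 56) -> after second Conv2d: (8, 16, 56, 56) -> Output: (8, 16, 28, 28)

Answer: (8, 16, 28, 28)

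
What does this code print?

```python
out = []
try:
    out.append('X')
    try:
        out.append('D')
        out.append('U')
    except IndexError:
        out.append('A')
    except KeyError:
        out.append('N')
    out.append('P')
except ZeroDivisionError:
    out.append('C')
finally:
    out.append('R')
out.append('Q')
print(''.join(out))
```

Execution trace: 'X' (try body) → 'D' (inner try body) → 'U' (inner try body, no exception) → 'P' (try body, no exception) → 'R' (finally) → 'Q' (after the try/except). Output: XDUPRQ

Answer: XDUPRQ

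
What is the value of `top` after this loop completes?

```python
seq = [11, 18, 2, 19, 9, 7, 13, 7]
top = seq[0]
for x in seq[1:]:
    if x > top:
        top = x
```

Maximum of [11, 18, 2, 19, 9, 7, 13, 7]
`top` takes the values: 11 → 18 → 19

Answer: 19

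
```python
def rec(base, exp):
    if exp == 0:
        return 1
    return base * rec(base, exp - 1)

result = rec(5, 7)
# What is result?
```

rec(5, 7) = 5 * 5 * 5 * 5 * 5 * 5 * 5 = 78125

Answer: 78125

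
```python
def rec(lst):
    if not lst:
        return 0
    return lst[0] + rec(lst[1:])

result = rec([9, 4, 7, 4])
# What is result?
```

9 + 4 + 7 + 4 + 0 = 24

Answer: 24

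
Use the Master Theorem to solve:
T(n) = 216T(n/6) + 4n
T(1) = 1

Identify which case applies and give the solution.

a=216, b=6, f(n)=4n. log_6(216) = 3. Since c=1 < 3, Case 1 applies: T(n) = Θ(n^log_b(a)) = O(n^3).

Answer: O(n^3) - Case 1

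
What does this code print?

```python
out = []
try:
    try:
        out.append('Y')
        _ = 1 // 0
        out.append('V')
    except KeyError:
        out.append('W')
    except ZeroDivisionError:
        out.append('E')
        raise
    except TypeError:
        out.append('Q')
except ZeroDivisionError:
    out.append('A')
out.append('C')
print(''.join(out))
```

Execution trace: 'Y' (inner try body) → 'E' (inner except ZeroDivisionError) → 'A' (outer except ZeroDivisionError) → 'C' (after the try/except). Output: YEAC

Answer: YEAC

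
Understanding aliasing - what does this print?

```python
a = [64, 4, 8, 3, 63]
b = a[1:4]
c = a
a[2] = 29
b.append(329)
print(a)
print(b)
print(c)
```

Key concept: slice vs alias.
Step by step:
`a = [64, 4, 8, 3, 63]` → a = [64, 4, 8, 3, 63]
`b = a[1:4]` → b = [4, 8, 3]
`c = a` → c = [64, 4, 8, 3, 63] (same object as a)
`a[2] = 29` → a = [64, 4, 29, 3, 63] (same object as c); c = [64, 4, 29, 3, 63] (same object as a)
`b.append(329)` → b = [4, 8, 3, 329]
`print(a)` → prints [64, 4, 29, 3, 63]
`print(b)` → prints [4, 8, 3, 329]
`print(c)` → prints [64, 4, 29, 3, 63]

Answer:
[64, 4, 29, 3, 63]
[4, 8, 3, 329]
[64, 4, 29, 3, 63]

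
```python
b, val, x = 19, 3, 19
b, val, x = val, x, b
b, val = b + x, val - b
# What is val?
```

Trace:
`b, val, x = 19, 3, 19` → b = 19; val = 3; x = 19
`b, val, x = val, x, b` → b = 3; val = 19; x = 19
`b, val = b + x, val - b` → b = 22; val = 16
So val = 16

Answer: 16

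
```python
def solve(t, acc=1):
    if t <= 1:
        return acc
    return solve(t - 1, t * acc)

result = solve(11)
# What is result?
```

Accumulator trace (n, acc): (11, 1) -> (10, 11) -> (9, 110) -> (8, 990) -> (7, 7920) -> (6, 55440) -> (5, 332640) -> (4, 1663200) -> (3, 6652800) -> (2, 19958400) -> (1, 39916800) -> return 39916800

Answer: 39916800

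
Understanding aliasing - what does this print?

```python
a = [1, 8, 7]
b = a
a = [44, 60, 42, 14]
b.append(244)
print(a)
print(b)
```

Key concept: rebinding vs mutation: a is rebound to a new list, b still points at the original.
Step by step:
`a = [1, 8, 7]` → a = [1, 8, 7]
`b = a` → b = [1, 8, 7] (same object as a)
`a = [44, 60, 42, 14]` → a = [44, 60, 42, 14]
`b.append(244)` → b = [1, 8, 7, 244]
`print(a)` → prints [44, 60, 42, 14]
`print(b)` → prints [1, 8, 7, 244]

Answer:
[44, 60, 42, 14]
[1, 8, 7, 244]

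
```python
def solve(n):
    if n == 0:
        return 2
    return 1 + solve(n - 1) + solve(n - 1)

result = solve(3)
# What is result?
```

solve(n) = 1 + 2·solve(n-1), solve(0)=2. Closed form: (2+1)·2^3 - 1 = 23.

Answer: 23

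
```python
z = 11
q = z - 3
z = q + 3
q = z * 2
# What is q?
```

Trace:
`z = 11` → z = 11
`q = z - 3` → q = 8
`z = q + 3` → z = 11
`q = z * 2` → q = 22
So q = 22

Answer: 22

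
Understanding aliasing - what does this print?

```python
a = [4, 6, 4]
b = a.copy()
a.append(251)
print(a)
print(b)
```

Key concept: list.copy() creates independent copy.
Step by step:
`a = [4, 6, 4]` → a = [4, 6, 4]
`b = a.copy()` → b = [4, 6, 4]
`a.append(251)` → a = [4, 6, 4, 251]
`print(a)` → prints [4, 6, 4, 251]
`print(b)` → prints [4, 6, 4]

Answer:
[4, 6, 4, 251]
[4, 6, 4]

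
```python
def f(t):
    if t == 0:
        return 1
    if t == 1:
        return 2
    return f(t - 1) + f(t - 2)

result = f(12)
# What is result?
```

Build up from base cases: f(0)=1, f(1)=2, f(2)=3, f(3)=5, f(4)=8, f(5)=13, f(6)=21, ..., f(12)=377

Answer: 377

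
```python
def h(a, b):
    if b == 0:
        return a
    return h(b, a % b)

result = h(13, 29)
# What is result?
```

h(13, 29) -> h(29, 13) -> h(13, 3) -> h(3, 1) -> h(1, 0) -> 1

Answer: 1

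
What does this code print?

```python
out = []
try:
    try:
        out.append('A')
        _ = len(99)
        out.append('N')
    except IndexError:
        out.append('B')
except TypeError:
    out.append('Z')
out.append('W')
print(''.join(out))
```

Execution trace: 'A' (try body) → 'Z' (outer except TypeError) → 'W' (after the try/except). Output: AZW

Answer: AZW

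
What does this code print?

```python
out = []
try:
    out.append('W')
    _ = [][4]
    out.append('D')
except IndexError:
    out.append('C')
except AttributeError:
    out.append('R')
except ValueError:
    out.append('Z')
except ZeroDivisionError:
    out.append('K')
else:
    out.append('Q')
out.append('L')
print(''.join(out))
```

Execution trace: 'W' (try body) → 'C' (except IndexError) → 'L' (after the try/except). Output: WCL

Answer: WCL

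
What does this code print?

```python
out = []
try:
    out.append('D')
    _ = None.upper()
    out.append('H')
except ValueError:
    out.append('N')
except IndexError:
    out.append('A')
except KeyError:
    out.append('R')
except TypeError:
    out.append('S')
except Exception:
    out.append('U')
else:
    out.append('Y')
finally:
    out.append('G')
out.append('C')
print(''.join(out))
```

Execution trace: 'D' (try body) → 'U' (except Exception) → 'G' (finally) → 'C' (after the try/except). Output: DUGC

Answer: DUGC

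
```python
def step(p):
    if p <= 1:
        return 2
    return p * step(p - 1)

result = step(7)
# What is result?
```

step(7) = 7 * 6 * 5 * 4 * 3 * 2 * 2 = 10080

Answer: 10080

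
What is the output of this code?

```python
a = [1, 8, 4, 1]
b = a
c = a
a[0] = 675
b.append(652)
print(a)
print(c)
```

Key concept: multiple aliases.
Step by step:
`a = [1, 8, 4, 1]` → a = [1, 8, 4, 1]
`b = a` → b = [1, 8, 4, 1] (same object as a)
`c = a` → c = [1, 8, 4, 1] (same object as a, b)
`a[0] = 675` → a = [675, 8, 4, 1] (same object as b, c); b = [675, 8, 4, 1] (same object as a, c); c = [675, 8, 4, 1] (same object as a, b)
`b.append(652)` → a = [675, 8, 4, 1, 652] (same object as b, c); b = [675, 8, 4, 1, 652] (same object as a, c); c = [675, 8, 4, 1, 652] (same object as a, b)
`print(a)` → prints [675, 8, 4, 1, 652]
`print(c)` → prints [675, 8, 4, 1, 652]

Answer:
[675, 8, 4, 1, 652]
[675, 8, 4, 1, 652]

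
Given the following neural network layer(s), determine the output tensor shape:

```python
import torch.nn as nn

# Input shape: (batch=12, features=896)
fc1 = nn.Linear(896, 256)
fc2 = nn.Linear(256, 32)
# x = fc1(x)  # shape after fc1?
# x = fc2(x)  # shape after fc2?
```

Input: (12, 896) -> after fc1: (12, 256) -> Output: (12, 32)

Answer: (12, 32)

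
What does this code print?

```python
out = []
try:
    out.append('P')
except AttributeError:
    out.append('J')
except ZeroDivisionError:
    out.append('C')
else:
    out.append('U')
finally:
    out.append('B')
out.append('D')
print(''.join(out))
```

Execution trace: 'P' (try body, no exception) → 'U' (else) → 'B' (finally) → 'D' (after the try/except). Output: PUBD

Answer: PUBD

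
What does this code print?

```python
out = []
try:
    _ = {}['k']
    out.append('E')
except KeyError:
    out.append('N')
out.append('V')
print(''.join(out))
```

Execution trace: 'N' (except KeyError) → 'V' (after the try/except). Output: NV

Answer: NV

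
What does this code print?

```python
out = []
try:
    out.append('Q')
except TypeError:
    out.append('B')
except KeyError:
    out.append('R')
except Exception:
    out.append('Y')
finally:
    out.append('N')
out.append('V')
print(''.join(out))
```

Execution trace: 'Q' (try body, no exception) → 'N' (finally) → 'V' (after the try/except). Output: QNV

Answer: QNV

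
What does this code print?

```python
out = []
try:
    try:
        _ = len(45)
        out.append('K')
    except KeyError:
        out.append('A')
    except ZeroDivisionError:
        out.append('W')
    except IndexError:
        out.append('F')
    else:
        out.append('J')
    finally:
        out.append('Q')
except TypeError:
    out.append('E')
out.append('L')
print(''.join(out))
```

Execution trace: 'Q' (finally) → 'E' (outer except TypeError) → 'L' (after the try/except). Output: QEL

Answer: QEL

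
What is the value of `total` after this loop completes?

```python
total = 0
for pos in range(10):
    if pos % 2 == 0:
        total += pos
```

Sum of even numbers 0 to 9
`total` takes the values: 0 → 2 → 6 → 12 → 20

Answer: 20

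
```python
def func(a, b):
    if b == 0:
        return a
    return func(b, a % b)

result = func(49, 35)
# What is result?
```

func(49, 35) -> func(35, 14) -> func(14, 7) -> func(7, 0) -> 7

Answer: 7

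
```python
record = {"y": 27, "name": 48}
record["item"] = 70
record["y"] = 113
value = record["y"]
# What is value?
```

Trace:
`record = {"y": 27, "name": 48}` → record = {'y': 27, 'name': 48}
`record["item"] = 70` → record = {'y': 27, 'name': 48, 'item': 70}
`record["y"] = 113` → record = {'y': 113, 'name': 48, 'item': 70}
`value = record["y"]` → value = 113
So value = 113

Answer: 113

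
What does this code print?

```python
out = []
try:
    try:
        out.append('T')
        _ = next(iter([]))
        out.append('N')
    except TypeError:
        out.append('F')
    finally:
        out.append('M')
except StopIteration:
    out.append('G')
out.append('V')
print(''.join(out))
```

Execution trace: 'T' (try body) → 'M' (finally) → 'G' (outer except StopIteration) → 'V' (after the try/except). Output: TMGV

Answer: TMGV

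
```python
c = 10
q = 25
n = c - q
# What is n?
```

Trace:
`c = 10` → c = 10
`q = 25` → q = 25
`n = c - q` → n = -15
So n = -15

Answer: -15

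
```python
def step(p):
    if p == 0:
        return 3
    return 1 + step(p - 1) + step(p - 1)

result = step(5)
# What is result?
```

step(p) = 1 + 2·step(p-1), step(0)=3. Closed form: (3+1)·2^5 - 1 = 127.

Answer: 127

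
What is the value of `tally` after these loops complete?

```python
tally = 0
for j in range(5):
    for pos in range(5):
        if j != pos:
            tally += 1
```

5² - 5 (exclude diagonal)
`tally` takes the values: 0 → 1 → 2 → 3 → 4 → 5 → 6 → 7 → 8 → 9 → 10 → 11 → 12 → 13 → 14 → 15 → 16 → 17 → 18 → 19 → 20

Answer: 20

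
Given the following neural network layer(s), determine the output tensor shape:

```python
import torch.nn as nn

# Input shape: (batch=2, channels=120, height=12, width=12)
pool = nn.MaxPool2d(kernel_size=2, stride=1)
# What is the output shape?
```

Input: (2, 120, 12, 12) -> Output: (2, 120, 11, 11)

Answer: (2, 120, 11, 11)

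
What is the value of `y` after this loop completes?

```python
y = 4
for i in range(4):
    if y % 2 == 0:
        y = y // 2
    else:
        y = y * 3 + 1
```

Collatz-style transformation from 4
`y` takes the values: 4 → 2 → 1 → 4 → 2

Answer: 2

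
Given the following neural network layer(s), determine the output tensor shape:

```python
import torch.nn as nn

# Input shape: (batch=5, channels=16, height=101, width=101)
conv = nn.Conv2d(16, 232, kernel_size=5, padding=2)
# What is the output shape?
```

Input: (5, 16, 101, 101) -> Output: (5, 232, 101, 101)

Answer: (5, 232, 101, 101)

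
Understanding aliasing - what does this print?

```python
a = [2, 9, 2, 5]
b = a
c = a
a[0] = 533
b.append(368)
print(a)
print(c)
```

Key concept: multiple aliases.
Step by step:
`a = [2, 9, 2, 5]` → a = [2, 9, 2, 5]
`b = a` → b = [2, 9, 2, 5] (same object as a)
`c = a` → c = [2, 9, 2, 5] (same object as a, b)
`a[0] = 533` → a = [533, 9, 2, 5] (same object as b, c); b = [533, 9, 2, 5] (same object as a, c); c = [533, 9, 2, 5] (same object as a, b)
`b.append(368)` → a = [533, 9, 2, 5, 368] (same object as b, c); b = [533, 9, 2, 5, 368] (same object as a, c); c = [533, 9, 2, 5, 368] (same object as a, b)
`print(a)` → prints [533, 9, 2, 5, 368]
`print(c)` → prints [533, 9, 2, 5, 368]

Answer:
[533, 9, 2, 5, 368]
[533, 9, 2, 5, 368]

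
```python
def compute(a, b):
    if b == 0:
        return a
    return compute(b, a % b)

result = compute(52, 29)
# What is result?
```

compute(52, 29) -> compute(29, 23) -> compute(23, 6) -> compute(6, 5) -> compute(5, 1) -> compute(1, 0) -> 1

Answer: 1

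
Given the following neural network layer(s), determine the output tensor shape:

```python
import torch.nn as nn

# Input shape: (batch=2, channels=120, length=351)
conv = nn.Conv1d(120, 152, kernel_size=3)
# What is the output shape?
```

Input: (2, 120, 351) -> Output: (2, 152, 349)

Answer: (2, 152, 349)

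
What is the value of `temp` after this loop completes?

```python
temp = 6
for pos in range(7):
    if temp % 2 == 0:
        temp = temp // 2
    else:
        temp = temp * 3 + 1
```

Collatz-style transformation from 6
`temp` takes the values: 6 → 3 → 10 → 5 → 16 → 8 → 4 → 2

Answer: 2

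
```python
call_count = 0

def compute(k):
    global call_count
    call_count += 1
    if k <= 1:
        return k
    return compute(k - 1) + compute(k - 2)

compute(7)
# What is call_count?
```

Calls(k) = 1 + Calls(k-1) + Calls(k-2); Calls(0)=Calls(1)=1. For k=7 this gives 41.

Answer: 41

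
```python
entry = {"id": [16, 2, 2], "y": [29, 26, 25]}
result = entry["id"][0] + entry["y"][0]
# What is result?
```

Trace:
`entry = {"id": [16, 2, 2], "y": [29, 26, 25]}` → entry = {'id': [16, 2, 2], 'y': [29, 26, 25]}
`result = entry["id"][0] + entry["y"][0]` → result = 45
So result = 45

Answer: 45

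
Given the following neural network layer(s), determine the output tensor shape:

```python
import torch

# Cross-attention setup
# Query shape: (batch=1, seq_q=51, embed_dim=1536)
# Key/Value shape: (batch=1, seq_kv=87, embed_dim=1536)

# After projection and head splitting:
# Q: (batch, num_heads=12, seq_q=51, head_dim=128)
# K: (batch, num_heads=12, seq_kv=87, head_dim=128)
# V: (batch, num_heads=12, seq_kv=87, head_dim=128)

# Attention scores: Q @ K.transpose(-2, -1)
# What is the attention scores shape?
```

Input: (1, 51, 1536) -> Output: (1, 12, 51, 87)

Answer: (1, 12, 51, 87)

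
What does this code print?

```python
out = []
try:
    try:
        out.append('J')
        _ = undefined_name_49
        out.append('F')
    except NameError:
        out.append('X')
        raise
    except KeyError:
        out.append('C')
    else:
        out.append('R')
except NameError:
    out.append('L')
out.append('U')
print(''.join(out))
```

Execution trace: 'J' (inner try body) → 'X' (inner except NameError) → 'L' (outer except NameError) → 'U' (after the try/except). Output: JXLU

Answer: JXLU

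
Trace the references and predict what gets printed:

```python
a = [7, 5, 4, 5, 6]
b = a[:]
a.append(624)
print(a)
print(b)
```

Key concept: slice [:] creates copy.
Step by step:
`a = [7, 5, 4, 5, 6]` → a = [7, 5, 4, 5, 6]
`b = a[:]` → b = [7, 5, 4, 5, 6]
`a.append(624)` → a = [7, 5, 4, 5, 6, 624]
`print(a)` → prints [7, 5, 4, 5, 6, 624]
`print(b)` → prints [7, 5, 4, 5, 6]

Answer:
[7, 5, 4, 5, 6, 624]
[7, 5, 4, 5, 6]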